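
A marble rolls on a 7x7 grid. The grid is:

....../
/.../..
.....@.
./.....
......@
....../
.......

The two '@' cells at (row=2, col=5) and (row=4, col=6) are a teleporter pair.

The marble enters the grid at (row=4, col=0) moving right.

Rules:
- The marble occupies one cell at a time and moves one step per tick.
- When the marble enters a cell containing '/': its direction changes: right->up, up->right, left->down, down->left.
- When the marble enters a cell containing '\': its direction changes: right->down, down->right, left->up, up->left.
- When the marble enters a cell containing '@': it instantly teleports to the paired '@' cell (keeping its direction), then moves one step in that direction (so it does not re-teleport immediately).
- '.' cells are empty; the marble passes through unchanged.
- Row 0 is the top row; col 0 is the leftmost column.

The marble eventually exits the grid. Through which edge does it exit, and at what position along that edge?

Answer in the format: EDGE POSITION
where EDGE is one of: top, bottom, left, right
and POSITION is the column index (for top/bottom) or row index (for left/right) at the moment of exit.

Step 1: enter (4,0), '.' pass, move right to (4,1)
Step 2: enter (4,1), '.' pass, move right to (4,2)
Step 3: enter (4,2), '.' pass, move right to (4,3)
Step 4: enter (4,3), '.' pass, move right to (4,4)
Step 5: enter (4,4), '.' pass, move right to (4,5)
Step 6: enter (4,5), '.' pass, move right to (4,6)
Step 7: enter (4,6), '@' teleport (4,6)->(2,5), also enter (2,5), move right to (2,6)
Step 8: enter (2,6), '.' pass, move right to (2,7)
Step 9: at (2,7) — EXIT via right edge, pos 2

Answer: right 2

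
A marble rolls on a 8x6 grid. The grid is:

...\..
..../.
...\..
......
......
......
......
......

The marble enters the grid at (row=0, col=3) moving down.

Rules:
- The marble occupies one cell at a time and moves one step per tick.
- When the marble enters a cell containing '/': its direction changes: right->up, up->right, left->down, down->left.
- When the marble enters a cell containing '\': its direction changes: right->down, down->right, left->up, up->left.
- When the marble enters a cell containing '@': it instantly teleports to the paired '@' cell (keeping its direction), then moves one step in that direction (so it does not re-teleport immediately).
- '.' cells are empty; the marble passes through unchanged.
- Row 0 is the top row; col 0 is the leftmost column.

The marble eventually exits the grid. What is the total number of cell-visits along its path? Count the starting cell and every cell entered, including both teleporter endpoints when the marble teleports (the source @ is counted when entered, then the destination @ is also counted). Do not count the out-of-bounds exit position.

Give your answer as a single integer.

Answer: 3

Derivation:
Step 1: enter (0,3), '\' deflects down->right, move right to (0,4)
Step 2: enter (0,4), '.' pass, move right to (0,5)
Step 3: enter (0,5), '.' pass, move right to (0,6)
Step 4: at (0,6) — EXIT via right edge, pos 0
Path length (cell visits): 3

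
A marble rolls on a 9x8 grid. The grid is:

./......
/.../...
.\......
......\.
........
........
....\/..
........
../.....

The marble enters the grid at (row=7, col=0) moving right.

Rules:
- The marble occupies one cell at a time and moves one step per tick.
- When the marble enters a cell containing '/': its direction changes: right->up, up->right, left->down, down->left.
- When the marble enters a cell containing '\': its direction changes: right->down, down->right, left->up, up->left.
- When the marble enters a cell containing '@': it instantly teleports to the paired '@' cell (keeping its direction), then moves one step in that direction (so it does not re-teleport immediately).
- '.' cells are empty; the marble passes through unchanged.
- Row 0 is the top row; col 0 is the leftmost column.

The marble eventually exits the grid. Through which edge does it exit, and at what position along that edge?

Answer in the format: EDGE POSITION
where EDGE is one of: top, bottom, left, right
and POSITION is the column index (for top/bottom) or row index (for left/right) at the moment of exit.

Step 1: enter (7,0), '.' pass, move right to (7,1)
Step 2: enter (7,1), '.' pass, move right to (7,2)
Step 3: enter (7,2), '.' pass, move right to (7,3)
Step 4: enter (7,3), '.' pass, move right to (7,4)
Step 5: enter (7,4), '.' pass, move right to (7,5)
Step 6: enter (7,5), '.' pass, move right to (7,6)
Step 7: enter (7,6), '.' pass, move right to (7,7)
Step 8: enter (7,7), '.' pass, move right to (7,8)
Step 9: at (7,8) — EXIT via right edge, pos 7

Answer: right 7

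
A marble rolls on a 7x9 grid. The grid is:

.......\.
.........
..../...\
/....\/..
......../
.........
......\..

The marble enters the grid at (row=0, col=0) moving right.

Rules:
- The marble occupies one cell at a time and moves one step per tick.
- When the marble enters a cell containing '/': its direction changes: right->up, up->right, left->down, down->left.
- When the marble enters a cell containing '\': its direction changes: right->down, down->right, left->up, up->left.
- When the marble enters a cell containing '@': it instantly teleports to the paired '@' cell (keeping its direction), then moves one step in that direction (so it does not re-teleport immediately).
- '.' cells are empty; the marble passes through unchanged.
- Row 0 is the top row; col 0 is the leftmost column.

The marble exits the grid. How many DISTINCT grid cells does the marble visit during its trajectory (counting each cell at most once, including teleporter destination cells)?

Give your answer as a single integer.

Step 1: enter (0,0), '.' pass, move right to (0,1)
Step 2: enter (0,1), '.' pass, move right to (0,2)
Step 3: enter (0,2), '.' pass, move right to (0,3)
Step 4: enter (0,3), '.' pass, move right to (0,4)
Step 5: enter (0,4), '.' pass, move right to (0,5)
Step 6: enter (0,5), '.' pass, move right to (0,6)
Step 7: enter (0,6), '.' pass, move right to (0,7)
Step 8: enter (0,7), '\' deflects right->down, move down to (1,7)
Step 9: enter (1,7), '.' pass, move down to (2,7)
Step 10: enter (2,7), '.' pass, move down to (3,7)
Step 11: enter (3,7), '.' pass, move down to (4,7)
Step 12: enter (4,7), '.' pass, move down to (5,7)
Step 13: enter (5,7), '.' pass, move down to (6,7)
Step 14: enter (6,7), '.' pass, move down to (7,7)
Step 15: at (7,7) — EXIT via bottom edge, pos 7
Distinct cells visited: 14 (path length 14)

Answer: 14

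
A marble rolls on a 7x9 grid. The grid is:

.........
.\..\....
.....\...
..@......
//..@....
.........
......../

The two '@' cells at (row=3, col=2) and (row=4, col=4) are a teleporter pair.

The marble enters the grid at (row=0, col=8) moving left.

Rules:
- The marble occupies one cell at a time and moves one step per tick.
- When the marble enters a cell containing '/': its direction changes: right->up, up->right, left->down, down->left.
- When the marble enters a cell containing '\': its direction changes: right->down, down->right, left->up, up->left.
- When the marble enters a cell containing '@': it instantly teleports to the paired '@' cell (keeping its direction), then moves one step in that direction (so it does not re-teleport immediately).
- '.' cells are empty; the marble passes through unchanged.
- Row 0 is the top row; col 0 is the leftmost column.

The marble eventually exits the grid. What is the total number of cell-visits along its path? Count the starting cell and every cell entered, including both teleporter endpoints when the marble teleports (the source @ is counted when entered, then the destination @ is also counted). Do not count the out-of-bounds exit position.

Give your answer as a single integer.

Answer: 9

Derivation:
Step 1: enter (0,8), '.' pass, move left to (0,7)
Step 2: enter (0,7), '.' pass, move left to (0,6)
Step 3: enter (0,6), '.' pass, move left to (0,5)
Step 4: enter (0,5), '.' pass, move left to (0,4)
Step 5: enter (0,4), '.' pass, move left to (0,3)
Step 6: enter (0,3), '.' pass, move left to (0,2)
Step 7: enter (0,2), '.' pass, move left to (0,1)
Step 8: enter (0,1), '.' pass, move left to (0,0)
Step 9: enter (0,0), '.' pass, move left to (0,-1)
Step 10: at (0,-1) — EXIT via left edge, pos 0
Path length (cell visits): 9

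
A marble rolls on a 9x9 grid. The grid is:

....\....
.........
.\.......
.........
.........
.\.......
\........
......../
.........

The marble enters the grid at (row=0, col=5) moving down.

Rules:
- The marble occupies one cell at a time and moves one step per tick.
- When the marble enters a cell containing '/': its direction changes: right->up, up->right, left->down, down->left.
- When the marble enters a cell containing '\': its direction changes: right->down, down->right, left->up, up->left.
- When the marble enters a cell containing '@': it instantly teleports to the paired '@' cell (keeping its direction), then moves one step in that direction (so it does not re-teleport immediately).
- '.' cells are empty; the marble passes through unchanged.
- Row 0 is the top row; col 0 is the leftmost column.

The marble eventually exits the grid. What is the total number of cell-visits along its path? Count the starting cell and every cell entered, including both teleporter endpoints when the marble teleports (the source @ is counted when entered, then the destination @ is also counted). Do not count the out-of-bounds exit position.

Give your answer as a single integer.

Answer: 9

Derivation:
Step 1: enter (0,5), '.' pass, move down to (1,5)
Step 2: enter (1,5), '.' pass, move down to (2,5)
Step 3: enter (2,5), '.' pass, move down to (3,5)
Step 4: enter (3,5), '.' pass, move down to (4,5)
Step 5: enter (4,5), '.' pass, move down to (5,5)
Step 6: enter (5,5), '.' pass, move down to (6,5)
Step 7: enter (6,5), '.' pass, move down to (7,5)
Step 8: enter (7,5), '.' pass, move down to (8,5)
Step 9: enter (8,5), '.' pass, move down to (9,5)
Step 10: at (9,5) — EXIT via bottom edge, pos 5
Path length (cell visits): 9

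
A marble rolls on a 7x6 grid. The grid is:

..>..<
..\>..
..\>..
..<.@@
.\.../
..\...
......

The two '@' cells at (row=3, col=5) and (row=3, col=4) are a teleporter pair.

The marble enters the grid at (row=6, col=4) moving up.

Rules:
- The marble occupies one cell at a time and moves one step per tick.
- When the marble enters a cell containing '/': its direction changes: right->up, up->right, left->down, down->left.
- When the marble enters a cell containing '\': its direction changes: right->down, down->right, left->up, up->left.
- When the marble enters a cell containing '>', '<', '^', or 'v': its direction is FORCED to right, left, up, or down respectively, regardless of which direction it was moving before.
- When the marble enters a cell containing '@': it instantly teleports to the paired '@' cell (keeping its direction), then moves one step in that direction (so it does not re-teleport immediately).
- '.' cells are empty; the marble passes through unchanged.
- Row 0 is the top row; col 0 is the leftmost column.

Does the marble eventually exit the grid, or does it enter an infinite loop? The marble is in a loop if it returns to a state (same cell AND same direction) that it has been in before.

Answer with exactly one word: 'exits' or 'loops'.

Step 1: enter (6,4), '.' pass, move up to (5,4)
Step 2: enter (5,4), '.' pass, move up to (4,4)
Step 3: enter (4,4), '.' pass, move up to (3,4)
Step 4: enter (3,4), '@' teleport (3,4)->(3,5), also enter (3,5), move up to (2,5)
Step 5: enter (2,5), '.' pass, move up to (1,5)
Step 6: enter (1,5), '.' pass, move up to (0,5)
Step 7: enter (0,5), '<' forces up->left, move left to (0,4)
Step 8: enter (0,4), '.' pass, move left to (0,3)
Step 9: enter (0,3), '.' pass, move left to (0,2)
Step 10: enter (0,2), '>' forces left->right, move right to (0,3)
Step 11: enter (0,3), '.' pass, move right to (0,4)
Step 12: enter (0,4), '.' pass, move right to (0,5)
Step 13: enter (0,5), '<' forces right->left, move left to (0,4)
Step 14: at (0,4) dir=left — LOOP DETECTED (seen before)

Answer: loops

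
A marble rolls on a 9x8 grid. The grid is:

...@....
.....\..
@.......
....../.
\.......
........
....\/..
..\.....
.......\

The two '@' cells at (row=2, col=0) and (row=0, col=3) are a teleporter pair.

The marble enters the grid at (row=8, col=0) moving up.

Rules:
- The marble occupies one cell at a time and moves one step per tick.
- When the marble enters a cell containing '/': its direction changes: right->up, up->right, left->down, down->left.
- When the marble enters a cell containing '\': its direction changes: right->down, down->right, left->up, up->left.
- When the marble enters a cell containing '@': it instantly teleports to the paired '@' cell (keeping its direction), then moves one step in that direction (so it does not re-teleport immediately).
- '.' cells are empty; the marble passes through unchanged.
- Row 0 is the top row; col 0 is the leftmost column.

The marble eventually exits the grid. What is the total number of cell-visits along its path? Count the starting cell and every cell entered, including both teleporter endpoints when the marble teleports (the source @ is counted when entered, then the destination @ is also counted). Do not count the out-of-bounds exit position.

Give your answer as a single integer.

Step 1: enter (8,0), '.' pass, move up to (7,0)
Step 2: enter (7,0), '.' pass, move up to (6,0)
Step 3: enter (6,0), '.' pass, move up to (5,0)
Step 4: enter (5,0), '.' pass, move up to (4,0)
Step 5: enter (4,0), '\' deflects up->left, move left to (4,-1)
Step 6: at (4,-1) — EXIT via left edge, pos 4
Path length (cell visits): 5

Answer: 5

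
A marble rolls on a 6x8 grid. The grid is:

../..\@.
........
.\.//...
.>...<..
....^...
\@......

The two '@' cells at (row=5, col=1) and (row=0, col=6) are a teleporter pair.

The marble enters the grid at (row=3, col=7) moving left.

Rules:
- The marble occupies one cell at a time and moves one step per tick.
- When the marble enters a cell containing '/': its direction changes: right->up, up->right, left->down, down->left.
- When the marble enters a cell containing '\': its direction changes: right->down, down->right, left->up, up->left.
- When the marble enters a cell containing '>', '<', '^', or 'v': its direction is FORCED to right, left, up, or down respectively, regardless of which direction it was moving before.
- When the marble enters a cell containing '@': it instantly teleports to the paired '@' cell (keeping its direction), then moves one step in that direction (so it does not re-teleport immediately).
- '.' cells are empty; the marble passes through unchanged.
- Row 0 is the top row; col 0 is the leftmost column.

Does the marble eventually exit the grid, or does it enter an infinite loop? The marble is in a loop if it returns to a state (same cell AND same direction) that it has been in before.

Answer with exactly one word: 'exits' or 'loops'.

Answer: loops

Derivation:
Step 1: enter (3,7), '.' pass, move left to (3,6)
Step 2: enter (3,6), '.' pass, move left to (3,5)
Step 3: enter (3,5), '<' forces left->left, move left to (3,4)
Step 4: enter (3,4), '.' pass, move left to (3,3)
Step 5: enter (3,3), '.' pass, move left to (3,2)
Step 6: enter (3,2), '.' pass, move left to (3,1)
Step 7: enter (3,1), '>' forces left->right, move right to (3,2)
Step 8: enter (3,2), '.' pass, move right to (3,3)
Step 9: enter (3,3), '.' pass, move right to (3,4)
Step 10: enter (3,4), '.' pass, move right to (3,5)
Step 11: enter (3,5), '<' forces right->left, move left to (3,4)
Step 12: at (3,4) dir=left — LOOP DETECTED (seen before)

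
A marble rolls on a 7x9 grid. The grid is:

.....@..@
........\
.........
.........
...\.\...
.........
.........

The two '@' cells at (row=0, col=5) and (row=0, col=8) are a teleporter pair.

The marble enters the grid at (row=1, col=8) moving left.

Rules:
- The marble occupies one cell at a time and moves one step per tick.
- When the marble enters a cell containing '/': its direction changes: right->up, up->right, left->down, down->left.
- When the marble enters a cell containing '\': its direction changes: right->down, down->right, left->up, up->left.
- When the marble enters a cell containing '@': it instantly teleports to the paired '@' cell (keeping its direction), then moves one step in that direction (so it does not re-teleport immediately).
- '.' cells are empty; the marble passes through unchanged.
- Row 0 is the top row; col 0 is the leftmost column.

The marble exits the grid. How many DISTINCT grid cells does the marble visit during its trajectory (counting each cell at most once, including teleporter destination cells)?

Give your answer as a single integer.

Answer: 3

Derivation:
Step 1: enter (1,8), '\' deflects left->up, move up to (0,8)
Step 2: enter (0,8), '@' teleport (0,8)->(0,5), also enter (0,5), move up to (-1,5)
Step 3: at (-1,5) — EXIT via top edge, pos 5
Distinct cells visited: 3 (path length 3)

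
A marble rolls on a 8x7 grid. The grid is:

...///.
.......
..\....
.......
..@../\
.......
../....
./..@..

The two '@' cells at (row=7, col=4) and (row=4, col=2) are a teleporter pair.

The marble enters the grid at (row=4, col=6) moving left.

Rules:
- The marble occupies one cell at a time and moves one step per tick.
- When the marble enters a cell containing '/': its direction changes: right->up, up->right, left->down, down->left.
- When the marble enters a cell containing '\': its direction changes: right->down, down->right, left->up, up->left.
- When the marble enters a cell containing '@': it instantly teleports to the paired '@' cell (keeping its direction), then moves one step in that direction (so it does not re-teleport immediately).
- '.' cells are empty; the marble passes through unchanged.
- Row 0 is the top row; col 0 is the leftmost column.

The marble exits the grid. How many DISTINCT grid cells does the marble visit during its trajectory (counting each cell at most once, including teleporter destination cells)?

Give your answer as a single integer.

Answer: 5

Derivation:
Step 1: enter (4,6), '\' deflects left->up, move up to (3,6)
Step 2: enter (3,6), '.' pass, move up to (2,6)
Step 3: enter (2,6), '.' pass, move up to (1,6)
Step 4: enter (1,6), '.' pass, move up to (0,6)
Step 5: enter (0,6), '.' pass, move up to (-1,6)
Step 6: at (-1,6) — EXIT via top edge, pos 6
Distinct cells visited: 5 (path length 5)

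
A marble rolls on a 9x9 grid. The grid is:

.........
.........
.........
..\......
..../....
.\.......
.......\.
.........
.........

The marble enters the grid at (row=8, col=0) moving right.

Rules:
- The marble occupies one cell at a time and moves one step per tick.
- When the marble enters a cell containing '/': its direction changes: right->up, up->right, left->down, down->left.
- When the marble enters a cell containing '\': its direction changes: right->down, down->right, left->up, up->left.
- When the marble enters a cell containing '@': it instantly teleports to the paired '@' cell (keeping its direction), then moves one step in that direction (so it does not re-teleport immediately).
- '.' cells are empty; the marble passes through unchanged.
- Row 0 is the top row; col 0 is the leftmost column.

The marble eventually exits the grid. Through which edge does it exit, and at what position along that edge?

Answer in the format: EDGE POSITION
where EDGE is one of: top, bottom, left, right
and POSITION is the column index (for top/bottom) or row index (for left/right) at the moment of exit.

Step 1: enter (8,0), '.' pass, move right to (8,1)
Step 2: enter (8,1), '.' pass, move right to (8,2)
Step 3: enter (8,2), '.' pass, move right to (8,3)
Step 4: enter (8,3), '.' pass, move right to (8,4)
Step 5: enter (8,4), '.' pass, move right to (8,5)
Step 6: enter (8,5), '.' pass, move right to (8,6)
Step 7: enter (8,6), '.' pass, move right to (8,7)
Step 8: enter (8,7), '.' pass, move right to (8,8)
Step 9: enter (8,8), '.' pass, move right to (8,9)
Step 10: at (8,9) — EXIT via right edge, pos 8

Answer: right 8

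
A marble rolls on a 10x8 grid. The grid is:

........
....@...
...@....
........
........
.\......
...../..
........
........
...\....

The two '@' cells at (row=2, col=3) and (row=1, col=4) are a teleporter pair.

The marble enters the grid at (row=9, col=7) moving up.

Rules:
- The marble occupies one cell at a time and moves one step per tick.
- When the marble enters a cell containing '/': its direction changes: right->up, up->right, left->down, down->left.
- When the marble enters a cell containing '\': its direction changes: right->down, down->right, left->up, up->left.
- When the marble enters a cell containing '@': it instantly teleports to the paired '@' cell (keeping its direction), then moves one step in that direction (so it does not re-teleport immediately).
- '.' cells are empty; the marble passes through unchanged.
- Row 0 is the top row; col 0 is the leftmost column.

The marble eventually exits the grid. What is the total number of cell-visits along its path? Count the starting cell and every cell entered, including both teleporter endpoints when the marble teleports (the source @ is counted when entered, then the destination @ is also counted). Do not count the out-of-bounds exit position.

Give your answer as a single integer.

Step 1: enter (9,7), '.' pass, move up to (8,7)
Step 2: enter (8,7), '.' pass, move up to (7,7)
Step 3: enter (7,7), '.' pass, move up to (6,7)
Step 4: enter (6,7), '.' pass, move up to (5,7)
Step 5: enter (5,7), '.' pass, move up to (4,7)
Step 6: enter (4,7), '.' pass, move up to (3,7)
Step 7: enter (3,7), '.' pass, move up to (2,7)
Step 8: enter (2,7), '.' pass, move up to (1,7)
Step 9: enter (1,7), '.' pass, move up to (0,7)
Step 10: enter (0,7), '.' pass, move up to (-1,7)
Step 11: at (-1,7) — EXIT via top edge, pos 7
Path length (cell visits): 10

Answer: 10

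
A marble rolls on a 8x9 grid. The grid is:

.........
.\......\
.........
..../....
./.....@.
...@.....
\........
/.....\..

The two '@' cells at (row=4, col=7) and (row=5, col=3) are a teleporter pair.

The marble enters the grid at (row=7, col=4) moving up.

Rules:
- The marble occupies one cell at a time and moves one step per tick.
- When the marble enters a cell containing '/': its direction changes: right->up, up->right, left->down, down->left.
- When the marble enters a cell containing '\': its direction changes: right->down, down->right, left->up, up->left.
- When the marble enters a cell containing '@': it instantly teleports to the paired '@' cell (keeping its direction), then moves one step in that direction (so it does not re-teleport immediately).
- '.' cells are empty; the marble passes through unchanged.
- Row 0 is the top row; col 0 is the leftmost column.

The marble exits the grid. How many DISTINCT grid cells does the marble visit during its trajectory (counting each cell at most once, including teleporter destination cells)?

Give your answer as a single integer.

Answer: 9

Derivation:
Step 1: enter (7,4), '.' pass, move up to (6,4)
Step 2: enter (6,4), '.' pass, move up to (5,4)
Step 3: enter (5,4), '.' pass, move up to (4,4)
Step 4: enter (4,4), '.' pass, move up to (3,4)
Step 5: enter (3,4), '/' deflects up->right, move right to (3,5)
Step 6: enter (3,5), '.' pass, move right to (3,6)
Step 7: enter (3,6), '.' pass, move right to (3,7)
Step 8: enter (3,7), '.' pass, move right to (3,8)
Step 9: enter (3,8), '.' pass, move right to (3,9)
Step 10: at (3,9) — EXIT via right edge, pos 3
Distinct cells visited: 9 (path length 9)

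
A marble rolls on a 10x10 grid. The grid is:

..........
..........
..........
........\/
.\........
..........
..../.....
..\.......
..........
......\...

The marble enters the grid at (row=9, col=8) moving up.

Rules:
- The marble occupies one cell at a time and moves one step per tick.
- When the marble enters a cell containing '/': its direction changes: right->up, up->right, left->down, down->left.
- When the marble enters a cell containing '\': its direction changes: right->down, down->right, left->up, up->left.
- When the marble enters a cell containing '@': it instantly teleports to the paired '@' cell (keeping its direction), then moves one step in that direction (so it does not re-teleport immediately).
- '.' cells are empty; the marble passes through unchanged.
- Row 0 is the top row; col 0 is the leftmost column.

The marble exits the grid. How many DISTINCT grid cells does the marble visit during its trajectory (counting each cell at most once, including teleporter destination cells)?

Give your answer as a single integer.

Step 1: enter (9,8), '.' pass, move up to (8,8)
Step 2: enter (8,8), '.' pass, move up to (7,8)
Step 3: enter (7,8), '.' pass, move up to (6,8)
Step 4: enter (6,8), '.' pass, move up to (5,8)
Step 5: enter (5,8), '.' pass, move up to (4,8)
Step 6: enter (4,8), '.' pass, move up to (3,8)
Step 7: enter (3,8), '\' deflects up->left, move left to (3,7)
Step 8: enter (3,7), '.' pass, move left to (3,6)
Step 9: enter (3,6), '.' pass, move left to (3,5)
Step 10: enter (3,5), '.' pass, move left to (3,4)
Step 11: enter (3,4), '.' pass, move left to (3,3)
Step 12: enter (3,3), '.' pass, move left to (3,2)
Step 13: enter (3,2), '.' pass, move left to (3,1)
Step 14: enter (3,1), '.' pass, move left to (3,0)
Step 15: enter (3,0), '.' pass, move left to (3,-1)
Step 16: at (3,-1) — EXIT via left edge, pos 3
Distinct cells visited: 15 (path length 15)

Answer: 15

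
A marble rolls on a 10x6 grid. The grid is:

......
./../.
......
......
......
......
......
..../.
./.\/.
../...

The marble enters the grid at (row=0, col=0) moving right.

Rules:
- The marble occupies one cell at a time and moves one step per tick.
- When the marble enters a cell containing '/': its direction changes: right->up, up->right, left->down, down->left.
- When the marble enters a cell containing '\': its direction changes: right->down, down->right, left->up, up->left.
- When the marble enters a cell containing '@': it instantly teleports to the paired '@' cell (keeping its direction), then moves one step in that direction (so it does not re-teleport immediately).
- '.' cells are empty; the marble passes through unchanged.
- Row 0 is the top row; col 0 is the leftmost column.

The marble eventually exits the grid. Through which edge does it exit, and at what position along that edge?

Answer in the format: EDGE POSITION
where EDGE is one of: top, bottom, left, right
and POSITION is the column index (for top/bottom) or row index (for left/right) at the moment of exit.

Answer: right 0

Derivation:
Step 1: enter (0,0), '.' pass, move right to (0,1)
Step 2: enter (0,1), '.' pass, move right to (0,2)
Step 3: enter (0,2), '.' pass, move right to (0,3)
Step 4: enter (0,3), '.' pass, move right to (0,4)
Step 5: enter (0,4), '.' pass, move right to (0,5)
Step 6: enter (0,5), '.' pass, move right to (0,6)
Step 7: at (0,6) — EXIT via right edge, pos 0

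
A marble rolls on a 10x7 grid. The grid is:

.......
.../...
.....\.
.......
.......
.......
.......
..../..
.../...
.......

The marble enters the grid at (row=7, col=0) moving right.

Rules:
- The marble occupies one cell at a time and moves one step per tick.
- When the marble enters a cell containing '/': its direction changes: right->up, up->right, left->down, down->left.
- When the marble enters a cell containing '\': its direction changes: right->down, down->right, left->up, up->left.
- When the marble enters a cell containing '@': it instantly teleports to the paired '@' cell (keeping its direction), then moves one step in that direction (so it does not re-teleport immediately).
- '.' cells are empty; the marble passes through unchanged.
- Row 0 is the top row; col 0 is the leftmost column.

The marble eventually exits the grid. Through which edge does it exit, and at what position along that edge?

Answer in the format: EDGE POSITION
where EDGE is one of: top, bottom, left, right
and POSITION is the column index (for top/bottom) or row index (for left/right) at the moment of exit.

Step 1: enter (7,0), '.' pass, move right to (7,1)
Step 2: enter (7,1), '.' pass, move right to (7,2)
Step 3: enter (7,2), '.' pass, move right to (7,3)
Step 4: enter (7,3), '.' pass, move right to (7,4)
Step 5: enter (7,4), '/' deflects right->up, move up to (6,4)
Step 6: enter (6,4), '.' pass, move up to (5,4)
Step 7: enter (5,4), '.' pass, move up to (4,4)
Step 8: enter (4,4), '.' pass, move up to (3,4)
Step 9: enter (3,4), '.' pass, move up to (2,4)
Step 10: enter (2,4), '.' pass, move up to (1,4)
Step 11: enter (1,4), '.' pass, move up to (0,4)
Step 12: enter (0,4), '.' pass, move up to (-1,4)
Step 13: at (-1,4) — EXIT via top edge, pos 4

Answer: top 4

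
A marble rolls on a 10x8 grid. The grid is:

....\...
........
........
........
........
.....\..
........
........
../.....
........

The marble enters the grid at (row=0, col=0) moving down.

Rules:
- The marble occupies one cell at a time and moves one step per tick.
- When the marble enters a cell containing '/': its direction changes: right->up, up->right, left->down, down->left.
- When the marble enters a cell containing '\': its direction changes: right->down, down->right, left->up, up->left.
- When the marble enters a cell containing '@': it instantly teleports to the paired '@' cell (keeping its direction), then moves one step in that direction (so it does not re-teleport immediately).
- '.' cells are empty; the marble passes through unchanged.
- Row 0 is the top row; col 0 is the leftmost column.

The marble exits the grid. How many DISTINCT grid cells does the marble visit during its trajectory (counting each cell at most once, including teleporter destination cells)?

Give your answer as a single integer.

Answer: 10

Derivation:
Step 1: enter (0,0), '.' pass, move down to (1,0)
Step 2: enter (1,0), '.' pass, move down to (2,0)
Step 3: enter (2,0), '.' pass, move down to (3,0)
Step 4: enter (3,0), '.' pass, move down to (4,0)
Step 5: enter (4,0), '.' pass, move down to (5,0)
Step 6: enter (5,0), '.' pass, move down to (6,0)
Step 7: enter (6,0), '.' pass, move down to (7,0)
Step 8: enter (7,0), '.' pass, move down to (8,0)
Step 9: enter (8,0), '.' pass, move down to (9,0)
Step 10: enter (9,0), '.' pass, move down to (10,0)
Step 11: at (10,0) — EXIT via bottom edge, pos 0
Distinct cells visited: 10 (path length 10)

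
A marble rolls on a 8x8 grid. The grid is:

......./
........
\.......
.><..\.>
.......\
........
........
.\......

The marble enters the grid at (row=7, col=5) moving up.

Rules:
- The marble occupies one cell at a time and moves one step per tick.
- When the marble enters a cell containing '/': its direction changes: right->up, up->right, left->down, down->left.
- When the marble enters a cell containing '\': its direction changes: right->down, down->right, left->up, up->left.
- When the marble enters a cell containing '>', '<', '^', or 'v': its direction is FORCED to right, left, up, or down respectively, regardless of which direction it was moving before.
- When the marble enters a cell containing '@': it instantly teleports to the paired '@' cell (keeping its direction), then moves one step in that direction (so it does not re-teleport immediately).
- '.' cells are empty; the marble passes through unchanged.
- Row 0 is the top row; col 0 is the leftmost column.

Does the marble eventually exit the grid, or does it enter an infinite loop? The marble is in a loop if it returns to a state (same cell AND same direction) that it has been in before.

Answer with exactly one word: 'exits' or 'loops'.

Answer: loops

Derivation:
Step 1: enter (7,5), '.' pass, move up to (6,5)
Step 2: enter (6,5), '.' pass, move up to (5,5)
Step 3: enter (5,5), '.' pass, move up to (4,5)
Step 4: enter (4,5), '.' pass, move up to (3,5)
Step 5: enter (3,5), '\' deflects up->left, move left to (3,4)
Step 6: enter (3,4), '.' pass, move left to (3,3)
Step 7: enter (3,3), '.' pass, move left to (3,2)
Step 8: enter (3,2), '<' forces left->left, move left to (3,1)
Step 9: enter (3,1), '>' forces left->right, move right to (3,2)
Step 10: enter (3,2), '<' forces right->left, move left to (3,1)
Step 11: at (3,1) dir=left — LOOP DETECTED (seen before)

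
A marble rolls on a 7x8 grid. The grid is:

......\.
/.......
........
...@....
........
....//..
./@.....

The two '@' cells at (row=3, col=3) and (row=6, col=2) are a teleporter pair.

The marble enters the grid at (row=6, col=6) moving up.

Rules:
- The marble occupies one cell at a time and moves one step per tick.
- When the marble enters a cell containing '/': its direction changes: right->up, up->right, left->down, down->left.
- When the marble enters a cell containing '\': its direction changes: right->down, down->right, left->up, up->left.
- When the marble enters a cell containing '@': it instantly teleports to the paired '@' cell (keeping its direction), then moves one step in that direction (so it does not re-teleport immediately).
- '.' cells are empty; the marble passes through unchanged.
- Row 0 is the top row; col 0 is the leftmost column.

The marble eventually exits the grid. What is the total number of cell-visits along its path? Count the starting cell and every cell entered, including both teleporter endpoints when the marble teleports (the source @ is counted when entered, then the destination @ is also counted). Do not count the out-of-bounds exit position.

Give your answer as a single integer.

Answer: 13

Derivation:
Step 1: enter (6,6), '.' pass, move up to (5,6)
Step 2: enter (5,6), '.' pass, move up to (4,6)
Step 3: enter (4,6), '.' pass, move up to (3,6)
Step 4: enter (3,6), '.' pass, move up to (2,6)
Step 5: enter (2,6), '.' pass, move up to (1,6)
Step 6: enter (1,6), '.' pass, move up to (0,6)
Step 7: enter (0,6), '\' deflects up->left, move left to (0,5)
Step 8: enter (0,5), '.' pass, move left to (0,4)
Step 9: enter (0,4), '.' pass, move left to (0,3)
Step 10: enter (0,3), '.' pass, move left to (0,2)
Step 11: enter (0,2), '.' pass, move left to (0,1)
Step 12: enter (0,1), '.' pass, move left to (0,0)
Step 13: enter (0,0), '.' pass, move left to (0,-1)
Step 14: at (0,-1) — EXIT via left edge, pos 0
Path length (cell visits): 13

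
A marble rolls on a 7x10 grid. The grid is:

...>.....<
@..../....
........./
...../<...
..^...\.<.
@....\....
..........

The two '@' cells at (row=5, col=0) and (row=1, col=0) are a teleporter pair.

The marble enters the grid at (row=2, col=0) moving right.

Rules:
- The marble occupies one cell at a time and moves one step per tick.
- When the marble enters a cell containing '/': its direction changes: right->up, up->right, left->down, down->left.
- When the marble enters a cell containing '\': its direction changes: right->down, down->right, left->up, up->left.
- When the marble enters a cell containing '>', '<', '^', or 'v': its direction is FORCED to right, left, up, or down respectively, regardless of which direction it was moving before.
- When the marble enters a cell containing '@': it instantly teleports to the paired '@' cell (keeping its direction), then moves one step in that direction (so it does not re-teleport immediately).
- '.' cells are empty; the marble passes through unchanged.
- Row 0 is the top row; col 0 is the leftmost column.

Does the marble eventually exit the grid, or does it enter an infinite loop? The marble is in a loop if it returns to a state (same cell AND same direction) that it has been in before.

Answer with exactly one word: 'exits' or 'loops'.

Answer: loops

Derivation:
Step 1: enter (2,0), '.' pass, move right to (2,1)
Step 2: enter (2,1), '.' pass, move right to (2,2)
Step 3: enter (2,2), '.' pass, move right to (2,3)
Step 4: enter (2,3), '.' pass, move right to (2,4)
Step 5: enter (2,4), '.' pass, move right to (2,5)
Step 6: enter (2,5), '.' pass, move right to (2,6)
Step 7: enter (2,6), '.' pass, move right to (2,7)
Step 8: enter (2,7), '.' pass, move right to (2,8)
Step 9: enter (2,8), '.' pass, move right to (2,9)
Step 10: enter (2,9), '/' deflects right->up, move up to (1,9)
Step 11: enter (1,9), '.' pass, move up to (0,9)
Step 12: enter (0,9), '<' forces up->left, move left to (0,8)
Step 13: enter (0,8), '.' pass, move left to (0,7)
Step 14: enter (0,7), '.' pass, move left to (0,6)
Step 15: enter (0,6), '.' pass, move left to (0,5)
Step 16: enter (0,5), '.' pass, move left to (0,4)
Step 17: enter (0,4), '.' pass, move left to (0,3)
Step 18: enter (0,3), '>' forces left->right, move right to (0,4)
Step 19: enter (0,4), '.' pass, move right to (0,5)
Step 20: enter (0,5), '.' pass, move right to (0,6)
Step 21: enter (0,6), '.' pass, move right to (0,7)
Step 22: enter (0,7), '.' pass, move right to (0,8)
Step 23: enter (0,8), '.' pass, move right to (0,9)
Step 24: enter (0,9), '<' forces right->left, move left to (0,8)
Step 25: at (0,8) dir=left — LOOP DETECTED (seen before)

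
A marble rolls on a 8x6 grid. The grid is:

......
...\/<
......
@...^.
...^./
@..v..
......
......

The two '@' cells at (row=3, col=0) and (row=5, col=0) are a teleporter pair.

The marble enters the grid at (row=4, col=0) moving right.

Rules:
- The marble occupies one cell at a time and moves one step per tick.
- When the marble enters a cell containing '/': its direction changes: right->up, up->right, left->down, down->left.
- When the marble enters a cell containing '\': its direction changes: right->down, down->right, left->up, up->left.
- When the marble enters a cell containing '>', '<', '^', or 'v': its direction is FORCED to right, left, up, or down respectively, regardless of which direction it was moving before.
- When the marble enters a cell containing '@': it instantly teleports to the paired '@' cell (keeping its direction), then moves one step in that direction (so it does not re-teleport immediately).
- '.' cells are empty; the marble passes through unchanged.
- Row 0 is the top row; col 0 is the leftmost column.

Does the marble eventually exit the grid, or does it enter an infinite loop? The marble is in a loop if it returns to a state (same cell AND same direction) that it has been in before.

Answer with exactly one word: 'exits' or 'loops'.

Answer: exits

Derivation:
Step 1: enter (4,0), '.' pass, move right to (4,1)
Step 2: enter (4,1), '.' pass, move right to (4,2)
Step 3: enter (4,2), '.' pass, move right to (4,3)
Step 4: enter (4,3), '^' forces right->up, move up to (3,3)
Step 5: enter (3,3), '.' pass, move up to (2,3)
Step 6: enter (2,3), '.' pass, move up to (1,3)
Step 7: enter (1,3), '\' deflects up->left, move left to (1,2)
Step 8: enter (1,2), '.' pass, move left to (1,1)
Step 9: enter (1,1), '.' pass, move left to (1,0)
Step 10: enter (1,0), '.' pass, move left to (1,-1)
Step 11: at (1,-1) — EXIT via left edge, pos 1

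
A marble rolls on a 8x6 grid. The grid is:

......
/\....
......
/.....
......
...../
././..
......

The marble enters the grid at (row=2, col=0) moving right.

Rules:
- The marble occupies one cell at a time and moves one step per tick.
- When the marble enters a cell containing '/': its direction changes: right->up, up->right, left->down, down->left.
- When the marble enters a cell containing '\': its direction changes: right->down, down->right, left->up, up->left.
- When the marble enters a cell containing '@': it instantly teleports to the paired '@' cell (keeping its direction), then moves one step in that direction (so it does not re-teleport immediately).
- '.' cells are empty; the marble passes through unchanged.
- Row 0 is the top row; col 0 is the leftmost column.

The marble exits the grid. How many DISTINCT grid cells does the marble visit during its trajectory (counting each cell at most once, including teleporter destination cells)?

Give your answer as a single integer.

Answer: 6

Derivation:
Step 1: enter (2,0), '.' pass, move right to (2,1)
Step 2: enter (2,1), '.' pass, move right to (2,2)
Step 3: enter (2,2), '.' pass, move right to (2,3)
Step 4: enter (2,3), '.' pass, move right to (2,4)
Step 5: enter (2,4), '.' pass, move right to (2,5)
Step 6: enter (2,5), '.' pass, move right to (2,6)
Step 7: at (2,6) — EXIT via right edge, pos 2
Distinct cells visited: 6 (path length 6)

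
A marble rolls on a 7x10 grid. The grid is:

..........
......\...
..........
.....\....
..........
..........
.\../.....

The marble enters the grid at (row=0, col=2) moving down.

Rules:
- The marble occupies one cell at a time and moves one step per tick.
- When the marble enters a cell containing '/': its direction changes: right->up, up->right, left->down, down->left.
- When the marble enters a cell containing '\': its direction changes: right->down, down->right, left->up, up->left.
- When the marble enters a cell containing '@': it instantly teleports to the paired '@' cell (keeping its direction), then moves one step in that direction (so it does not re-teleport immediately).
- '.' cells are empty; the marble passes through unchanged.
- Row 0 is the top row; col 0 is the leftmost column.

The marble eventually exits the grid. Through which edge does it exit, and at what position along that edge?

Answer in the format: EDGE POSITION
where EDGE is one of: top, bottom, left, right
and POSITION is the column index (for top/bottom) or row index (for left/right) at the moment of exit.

Step 1: enter (0,2), '.' pass, move down to (1,2)
Step 2: enter (1,2), '.' pass, move down to (2,2)
Step 3: enter (2,2), '.' pass, move down to (3,2)
Step 4: enter (3,2), '.' pass, move down to (4,2)
Step 5: enter (4,2), '.' pass, move down to (5,2)
Step 6: enter (5,2), '.' pass, move down to (6,2)
Step 7: enter (6,2), '.' pass, move down to (7,2)
Step 8: at (7,2) — EXIT via bottom edge, pos 2

Answer: bottom 2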